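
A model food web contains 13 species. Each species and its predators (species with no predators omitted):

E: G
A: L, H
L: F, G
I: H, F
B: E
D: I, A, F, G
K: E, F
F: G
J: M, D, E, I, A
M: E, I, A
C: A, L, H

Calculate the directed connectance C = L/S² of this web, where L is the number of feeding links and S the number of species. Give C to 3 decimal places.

C = 0.154

The web has S = 13 species and L = 26 feeding links.
C = L / S² = 26 / 169 = 0.1538 ≈ 0.154.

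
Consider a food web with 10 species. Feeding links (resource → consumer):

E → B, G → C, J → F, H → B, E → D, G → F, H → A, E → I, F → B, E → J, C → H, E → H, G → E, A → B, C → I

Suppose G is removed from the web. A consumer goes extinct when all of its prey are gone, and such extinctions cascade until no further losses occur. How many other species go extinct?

9

Remove G.
Round 1: E (all prey gone), C (all prey gone) → extinct.
Round 2: H (all prey gone), I (all prey gone), J (all prey gone), D (all prey gone) → extinct.
Round 3: F (all prey gone), A (all prey gone) → extinct.
Round 4: B (all prey gone) → extinct.
No further losses. Total secondary extinctions: 9.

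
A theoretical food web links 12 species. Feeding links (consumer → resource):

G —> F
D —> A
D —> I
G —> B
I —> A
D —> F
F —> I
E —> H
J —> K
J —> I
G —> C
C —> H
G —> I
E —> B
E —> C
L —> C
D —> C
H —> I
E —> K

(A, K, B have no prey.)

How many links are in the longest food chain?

4 links

One longest chain: A → I → H → C → L.
It has 5 species and 4 links.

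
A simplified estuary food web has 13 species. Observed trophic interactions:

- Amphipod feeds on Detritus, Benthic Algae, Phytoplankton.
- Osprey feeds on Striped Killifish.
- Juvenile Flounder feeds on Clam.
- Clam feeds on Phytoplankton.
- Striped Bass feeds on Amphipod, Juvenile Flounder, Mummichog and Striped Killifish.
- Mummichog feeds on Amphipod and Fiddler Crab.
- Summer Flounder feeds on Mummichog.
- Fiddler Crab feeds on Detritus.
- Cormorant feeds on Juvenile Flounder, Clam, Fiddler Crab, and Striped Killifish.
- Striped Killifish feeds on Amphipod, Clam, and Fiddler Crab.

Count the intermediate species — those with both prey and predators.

Intermediate species (has both prey and predators): Clam, Amphipod, Fiddler Crab, Mummichog, Juvenile Flounder, Striped Killifish.
Count: 6.

6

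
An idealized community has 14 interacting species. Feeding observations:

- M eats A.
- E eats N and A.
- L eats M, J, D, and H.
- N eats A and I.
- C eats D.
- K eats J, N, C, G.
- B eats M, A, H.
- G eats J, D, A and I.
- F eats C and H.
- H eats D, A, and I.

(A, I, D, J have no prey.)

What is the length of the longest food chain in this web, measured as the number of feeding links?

One longest chain: A → N → E.
It has 3 species and 2 links.

2 links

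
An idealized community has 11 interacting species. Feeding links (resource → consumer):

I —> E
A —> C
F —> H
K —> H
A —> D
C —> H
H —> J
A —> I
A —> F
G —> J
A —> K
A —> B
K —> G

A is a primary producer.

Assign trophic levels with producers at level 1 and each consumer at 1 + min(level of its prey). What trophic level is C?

Trophic level 2

A is a producer → level 1.
C eats A → level 2.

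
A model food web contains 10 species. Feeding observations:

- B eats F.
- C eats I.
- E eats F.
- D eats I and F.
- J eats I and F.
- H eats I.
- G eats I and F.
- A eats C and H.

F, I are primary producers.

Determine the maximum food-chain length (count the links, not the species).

One longest chain: I → H → A.
It has 3 species and 2 links.

2 links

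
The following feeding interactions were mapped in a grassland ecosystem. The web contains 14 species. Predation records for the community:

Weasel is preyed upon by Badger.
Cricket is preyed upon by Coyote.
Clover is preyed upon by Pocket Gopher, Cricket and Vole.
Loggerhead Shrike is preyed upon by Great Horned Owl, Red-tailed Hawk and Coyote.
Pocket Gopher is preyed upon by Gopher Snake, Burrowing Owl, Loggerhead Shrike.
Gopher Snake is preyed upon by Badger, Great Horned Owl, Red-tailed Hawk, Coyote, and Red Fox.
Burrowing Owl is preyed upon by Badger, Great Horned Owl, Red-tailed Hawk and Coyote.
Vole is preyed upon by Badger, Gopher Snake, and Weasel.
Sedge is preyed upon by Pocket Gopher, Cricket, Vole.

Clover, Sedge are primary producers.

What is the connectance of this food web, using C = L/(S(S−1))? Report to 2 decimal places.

C = 0.14

The web has S = 14 species and L = 26 feeding links.
C = L / (S(S−1)) = 26 / 182 = 0.1429 ≈ 0.14.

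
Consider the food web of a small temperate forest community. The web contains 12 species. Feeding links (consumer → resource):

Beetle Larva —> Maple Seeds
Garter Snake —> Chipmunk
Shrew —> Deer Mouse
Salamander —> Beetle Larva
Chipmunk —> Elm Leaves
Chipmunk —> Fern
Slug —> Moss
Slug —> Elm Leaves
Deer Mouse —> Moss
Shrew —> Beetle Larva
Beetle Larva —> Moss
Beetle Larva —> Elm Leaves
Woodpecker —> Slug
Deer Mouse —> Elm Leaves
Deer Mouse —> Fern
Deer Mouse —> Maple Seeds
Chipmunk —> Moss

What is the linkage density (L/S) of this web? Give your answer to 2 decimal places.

There are L = 17 links among S = 12 species.
L/S = 17/12 = 1.4167 ≈ 1.42.

L/S = 1.42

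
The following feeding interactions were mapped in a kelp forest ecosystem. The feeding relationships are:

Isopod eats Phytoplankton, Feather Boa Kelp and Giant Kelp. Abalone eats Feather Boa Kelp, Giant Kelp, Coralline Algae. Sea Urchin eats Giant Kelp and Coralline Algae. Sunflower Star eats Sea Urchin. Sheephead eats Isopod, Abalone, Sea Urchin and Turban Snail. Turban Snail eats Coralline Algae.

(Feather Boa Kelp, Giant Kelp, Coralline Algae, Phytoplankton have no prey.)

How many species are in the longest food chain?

3 species

One longest chain: Feather Boa Kelp → Abalone → Sheephead.
It has 3 species and 2 links.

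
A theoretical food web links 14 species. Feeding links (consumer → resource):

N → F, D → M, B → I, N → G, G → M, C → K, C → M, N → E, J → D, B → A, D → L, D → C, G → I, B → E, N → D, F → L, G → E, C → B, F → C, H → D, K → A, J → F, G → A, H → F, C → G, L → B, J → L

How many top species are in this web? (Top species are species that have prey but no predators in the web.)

Top species (has prey, but nothing eats it): J, N, H.
Count: 3.

3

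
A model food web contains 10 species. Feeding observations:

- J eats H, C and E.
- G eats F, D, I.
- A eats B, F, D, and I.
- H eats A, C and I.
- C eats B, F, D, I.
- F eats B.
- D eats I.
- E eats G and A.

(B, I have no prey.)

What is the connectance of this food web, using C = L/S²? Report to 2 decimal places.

C = 0.21

The web has S = 10 species and L = 21 feeding links.
C = L / S² = 21 / 100 = 0.2100 ≈ 0.21.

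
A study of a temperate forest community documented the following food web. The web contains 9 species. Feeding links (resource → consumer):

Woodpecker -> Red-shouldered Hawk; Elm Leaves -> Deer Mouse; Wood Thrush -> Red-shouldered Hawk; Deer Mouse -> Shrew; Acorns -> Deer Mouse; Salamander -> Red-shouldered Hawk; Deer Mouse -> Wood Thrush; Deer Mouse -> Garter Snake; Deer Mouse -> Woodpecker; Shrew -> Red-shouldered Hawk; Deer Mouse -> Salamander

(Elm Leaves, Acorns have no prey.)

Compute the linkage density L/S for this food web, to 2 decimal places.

There are L = 11 links among S = 9 species.
L/S = 11/9 = 1.2222 ≈ 1.22.

L/S = 1.22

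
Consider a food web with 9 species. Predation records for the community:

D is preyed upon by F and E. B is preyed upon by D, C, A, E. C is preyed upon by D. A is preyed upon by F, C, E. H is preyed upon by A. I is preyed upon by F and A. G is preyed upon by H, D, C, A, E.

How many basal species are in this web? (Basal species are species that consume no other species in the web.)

3

Basal species (no prey listed): G, B, I.
Count: 3.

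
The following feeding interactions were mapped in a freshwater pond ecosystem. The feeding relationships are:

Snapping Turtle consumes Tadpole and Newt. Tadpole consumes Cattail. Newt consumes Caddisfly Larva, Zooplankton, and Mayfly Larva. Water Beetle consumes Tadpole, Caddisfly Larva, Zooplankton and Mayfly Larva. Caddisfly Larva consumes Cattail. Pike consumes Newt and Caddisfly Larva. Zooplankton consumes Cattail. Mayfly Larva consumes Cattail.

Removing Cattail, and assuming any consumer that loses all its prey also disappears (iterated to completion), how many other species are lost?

Remove Cattail.
Round 1: Caddisfly Larva (all prey gone), Mayfly Larva (all prey gone), Zooplankton (all prey gone), Tadpole (all prey gone) → extinct.
Round 2: Newt (all prey gone), Water Beetle (all prey gone) → extinct.
Round 3: Pike (all prey gone), Snapping Turtle (all prey gone) → extinct.
No further losses. Total secondary extinctions: 8.

8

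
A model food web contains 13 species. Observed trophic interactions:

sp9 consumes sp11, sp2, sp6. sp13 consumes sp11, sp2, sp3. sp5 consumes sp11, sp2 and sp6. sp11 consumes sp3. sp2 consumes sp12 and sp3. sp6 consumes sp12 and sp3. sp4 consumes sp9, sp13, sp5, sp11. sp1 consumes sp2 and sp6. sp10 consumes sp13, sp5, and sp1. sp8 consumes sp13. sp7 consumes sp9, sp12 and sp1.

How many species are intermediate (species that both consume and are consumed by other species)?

Intermediate species (has both prey and predators): sp6, sp11, sp2, sp1, sp13, sp9, sp5.
Count: 7.

7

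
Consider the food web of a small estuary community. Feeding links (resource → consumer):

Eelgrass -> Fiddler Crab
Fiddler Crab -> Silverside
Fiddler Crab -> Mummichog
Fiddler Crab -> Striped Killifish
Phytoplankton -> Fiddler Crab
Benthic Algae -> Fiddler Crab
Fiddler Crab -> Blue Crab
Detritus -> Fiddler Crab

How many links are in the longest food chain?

2 links

One longest chain: Phytoplankton → Fiddler Crab → Blue Crab.
It has 3 species and 2 links.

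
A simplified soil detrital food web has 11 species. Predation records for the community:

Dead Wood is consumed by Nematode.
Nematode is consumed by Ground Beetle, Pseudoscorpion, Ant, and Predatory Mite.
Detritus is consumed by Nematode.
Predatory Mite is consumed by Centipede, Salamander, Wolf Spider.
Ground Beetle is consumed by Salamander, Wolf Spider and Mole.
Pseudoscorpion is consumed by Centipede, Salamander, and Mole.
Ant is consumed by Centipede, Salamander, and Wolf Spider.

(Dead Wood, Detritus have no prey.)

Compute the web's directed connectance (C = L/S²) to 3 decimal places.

C = 0.149

The web has S = 11 species and L = 18 feeding links.
C = L / S² = 18 / 121 = 0.1488 ≈ 0.149.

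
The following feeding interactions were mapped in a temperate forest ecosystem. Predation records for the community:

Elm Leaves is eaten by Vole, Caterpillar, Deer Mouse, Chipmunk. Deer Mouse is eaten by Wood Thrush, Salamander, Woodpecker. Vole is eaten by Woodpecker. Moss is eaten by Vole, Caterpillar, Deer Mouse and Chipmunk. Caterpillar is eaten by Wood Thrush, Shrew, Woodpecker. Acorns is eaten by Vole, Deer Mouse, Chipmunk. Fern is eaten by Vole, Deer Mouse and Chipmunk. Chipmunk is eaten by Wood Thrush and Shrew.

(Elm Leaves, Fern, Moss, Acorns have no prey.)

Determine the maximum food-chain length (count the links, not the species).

One longest chain: Elm Leaves → Vole → Woodpecker.
It has 3 species and 2 links.

2 links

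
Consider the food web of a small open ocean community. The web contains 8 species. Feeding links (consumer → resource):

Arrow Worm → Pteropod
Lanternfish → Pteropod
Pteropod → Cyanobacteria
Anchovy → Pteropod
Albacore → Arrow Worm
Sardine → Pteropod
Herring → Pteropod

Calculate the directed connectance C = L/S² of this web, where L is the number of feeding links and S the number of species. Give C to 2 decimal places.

The web has S = 8 species and L = 7 feeding links.
C = L / S² = 7 / 64 = 0.1094 ≈ 0.11.

C = 0.11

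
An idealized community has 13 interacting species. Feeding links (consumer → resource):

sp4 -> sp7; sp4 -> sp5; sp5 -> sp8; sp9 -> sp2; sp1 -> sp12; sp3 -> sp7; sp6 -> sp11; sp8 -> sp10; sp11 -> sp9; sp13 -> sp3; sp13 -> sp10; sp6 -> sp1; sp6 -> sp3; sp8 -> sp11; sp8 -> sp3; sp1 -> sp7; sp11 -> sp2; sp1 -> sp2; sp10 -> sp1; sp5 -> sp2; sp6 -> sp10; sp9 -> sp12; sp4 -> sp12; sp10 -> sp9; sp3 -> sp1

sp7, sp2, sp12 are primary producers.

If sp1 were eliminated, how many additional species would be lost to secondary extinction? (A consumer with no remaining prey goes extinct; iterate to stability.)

0

Remove sp1.
Every predator of it retains at least one other prey: sp3 still has sp7; sp10 still has sp9; sp6 still has sp3, sp10, sp11.
No consumer loses all prey, so no secondary extinctions occur.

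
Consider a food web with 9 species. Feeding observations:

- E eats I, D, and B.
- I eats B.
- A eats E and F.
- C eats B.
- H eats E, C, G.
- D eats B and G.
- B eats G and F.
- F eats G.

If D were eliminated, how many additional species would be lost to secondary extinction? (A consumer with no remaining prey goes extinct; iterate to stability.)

Remove D.
Every predator of it retains at least one other prey: E still has B, I.
No consumer loses all prey, so no secondary extinctions occur.

0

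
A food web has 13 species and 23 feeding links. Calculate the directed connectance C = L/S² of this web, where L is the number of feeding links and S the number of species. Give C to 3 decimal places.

C = 0.136

The web has S = 13 species and L = 23 feeding links.
C = L / S² = 23 / 169 = 0.1361 ≈ 0.136.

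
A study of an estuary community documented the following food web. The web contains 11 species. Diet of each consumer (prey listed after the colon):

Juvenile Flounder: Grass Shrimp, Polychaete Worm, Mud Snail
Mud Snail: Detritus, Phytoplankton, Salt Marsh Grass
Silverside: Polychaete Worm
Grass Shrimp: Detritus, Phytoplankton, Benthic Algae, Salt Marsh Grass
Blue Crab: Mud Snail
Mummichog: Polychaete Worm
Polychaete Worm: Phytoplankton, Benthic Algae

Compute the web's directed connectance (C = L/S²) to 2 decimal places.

C = 0.12

The web has S = 11 species and L = 15 feeding links.
C = L / S² = 15 / 121 = 0.1240 ≈ 0.12.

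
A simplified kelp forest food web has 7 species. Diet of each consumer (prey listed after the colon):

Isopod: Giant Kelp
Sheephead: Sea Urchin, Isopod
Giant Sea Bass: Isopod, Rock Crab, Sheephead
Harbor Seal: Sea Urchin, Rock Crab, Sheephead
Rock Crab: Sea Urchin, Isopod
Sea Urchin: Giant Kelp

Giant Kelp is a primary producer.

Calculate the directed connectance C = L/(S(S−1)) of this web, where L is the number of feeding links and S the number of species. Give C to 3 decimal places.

The web has S = 7 species and L = 12 feeding links.
C = L / (S(S−1)) = 12 / 42 = 0.2857 ≈ 0.286.

C = 0.286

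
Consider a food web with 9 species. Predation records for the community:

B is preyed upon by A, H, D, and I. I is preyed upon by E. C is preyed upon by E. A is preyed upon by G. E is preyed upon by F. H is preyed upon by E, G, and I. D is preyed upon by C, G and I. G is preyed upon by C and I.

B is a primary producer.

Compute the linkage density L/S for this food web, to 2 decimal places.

L/S = 1.78

There are L = 16 links among S = 9 species.
L/S = 16/9 = 1.7778 ≈ 1.78.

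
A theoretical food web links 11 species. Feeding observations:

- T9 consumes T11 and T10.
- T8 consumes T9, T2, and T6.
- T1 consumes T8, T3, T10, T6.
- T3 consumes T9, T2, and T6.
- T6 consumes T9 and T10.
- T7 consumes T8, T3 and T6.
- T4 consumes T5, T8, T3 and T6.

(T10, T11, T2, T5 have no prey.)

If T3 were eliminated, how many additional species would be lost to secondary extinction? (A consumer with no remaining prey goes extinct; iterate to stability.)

Remove T3.
Every predator of it retains at least one other prey: T4 still has T5, T6, T8; T1 still has T10, T6, T8; T7 still has T6, T8.
No consumer loses all prey, so no secondary extinctions occur.

0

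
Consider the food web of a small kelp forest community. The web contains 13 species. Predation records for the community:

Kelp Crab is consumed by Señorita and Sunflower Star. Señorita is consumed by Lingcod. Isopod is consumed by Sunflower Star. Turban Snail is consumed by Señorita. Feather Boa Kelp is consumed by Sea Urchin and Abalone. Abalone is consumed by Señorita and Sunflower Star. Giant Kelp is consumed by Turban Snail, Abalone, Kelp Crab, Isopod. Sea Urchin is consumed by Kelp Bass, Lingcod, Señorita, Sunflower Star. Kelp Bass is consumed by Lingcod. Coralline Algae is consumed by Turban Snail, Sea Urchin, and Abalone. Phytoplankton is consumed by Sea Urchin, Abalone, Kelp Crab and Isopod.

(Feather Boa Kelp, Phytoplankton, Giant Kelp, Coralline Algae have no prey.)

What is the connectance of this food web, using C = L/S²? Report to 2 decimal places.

C = 0.15

The web has S = 13 species and L = 25 feeding links.
C = L / S² = 25 / 169 = 0.1479 ≈ 0.15.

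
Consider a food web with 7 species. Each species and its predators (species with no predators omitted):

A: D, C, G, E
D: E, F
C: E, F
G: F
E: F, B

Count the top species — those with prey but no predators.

Top species (has prey, but nothing eats it): F, B.
Count: 2.

2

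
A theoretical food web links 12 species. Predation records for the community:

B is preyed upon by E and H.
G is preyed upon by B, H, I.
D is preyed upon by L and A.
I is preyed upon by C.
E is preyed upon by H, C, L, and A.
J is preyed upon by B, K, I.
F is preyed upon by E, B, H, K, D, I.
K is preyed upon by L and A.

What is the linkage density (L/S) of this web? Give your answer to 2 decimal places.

L/S = 1.92

There are L = 23 links among S = 12 species.
L/S = 23/12 = 1.9167 ≈ 1.92.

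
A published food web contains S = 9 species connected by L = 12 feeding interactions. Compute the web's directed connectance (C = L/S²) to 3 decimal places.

C = 0.148

The web has S = 9 species and L = 12 feeding links.
C = L / S² = 12 / 81 = 0.1481 ≈ 0.148.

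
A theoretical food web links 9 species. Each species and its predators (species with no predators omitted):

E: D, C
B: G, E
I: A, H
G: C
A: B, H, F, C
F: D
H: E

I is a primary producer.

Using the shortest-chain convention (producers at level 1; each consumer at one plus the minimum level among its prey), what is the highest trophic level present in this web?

Producers (level 1): I.
Following each consumer down to its lowest-level prey: I → A → F → D (levels 1 through 4).
All prey of D (F 3, E 3) are at level 3 or above, so D is at level 1 + 3 = 4.
Every consumer has at least one prey at level 3 or below, so none exceeds level 4.

4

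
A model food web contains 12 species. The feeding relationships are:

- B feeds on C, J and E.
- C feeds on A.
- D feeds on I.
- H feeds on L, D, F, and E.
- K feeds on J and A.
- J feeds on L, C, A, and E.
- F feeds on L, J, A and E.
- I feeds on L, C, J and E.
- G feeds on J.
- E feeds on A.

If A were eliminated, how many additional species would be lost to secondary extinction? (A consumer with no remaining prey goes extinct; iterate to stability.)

2

Remove A.
Round 1: E (all prey gone), C (all prey gone) → extinct.
No further losses. Total secondary extinctions: 2.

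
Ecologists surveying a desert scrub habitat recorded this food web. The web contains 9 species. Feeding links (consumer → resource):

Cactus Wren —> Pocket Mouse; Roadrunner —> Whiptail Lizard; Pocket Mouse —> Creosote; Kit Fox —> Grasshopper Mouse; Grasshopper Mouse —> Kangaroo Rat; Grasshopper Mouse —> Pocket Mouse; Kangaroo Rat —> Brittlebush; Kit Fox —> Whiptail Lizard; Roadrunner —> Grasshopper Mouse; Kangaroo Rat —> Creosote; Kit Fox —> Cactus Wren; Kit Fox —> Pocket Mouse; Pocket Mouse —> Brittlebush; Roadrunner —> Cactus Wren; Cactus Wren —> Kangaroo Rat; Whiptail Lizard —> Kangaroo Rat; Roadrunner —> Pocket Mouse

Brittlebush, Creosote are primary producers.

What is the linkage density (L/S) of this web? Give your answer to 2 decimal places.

L/S = 1.89

There are L = 17 links among S = 9 species.
L/S = 17/9 = 1.8889 ≈ 1.89.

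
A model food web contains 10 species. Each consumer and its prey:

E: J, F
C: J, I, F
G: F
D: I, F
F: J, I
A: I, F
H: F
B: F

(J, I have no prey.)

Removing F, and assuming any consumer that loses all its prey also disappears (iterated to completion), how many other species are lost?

3

Remove F.
Round 1: B (all prey gone), G (all prey gone), H (all prey gone) → extinct.
No further losses. Total secondary extinctions: 3.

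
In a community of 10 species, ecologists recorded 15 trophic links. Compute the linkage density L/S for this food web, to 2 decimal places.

There are L = 15 links among S = 10 species.
L/S = 15/10 = 1.5000 ≈ 1.50.

L/S = 1.50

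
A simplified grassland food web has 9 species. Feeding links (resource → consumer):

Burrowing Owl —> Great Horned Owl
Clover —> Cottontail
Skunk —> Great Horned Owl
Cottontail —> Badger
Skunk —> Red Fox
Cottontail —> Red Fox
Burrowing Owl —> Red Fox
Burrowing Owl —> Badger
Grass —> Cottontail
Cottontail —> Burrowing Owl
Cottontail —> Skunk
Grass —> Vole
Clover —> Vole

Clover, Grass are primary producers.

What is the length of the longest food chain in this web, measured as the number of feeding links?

3 links

One longest chain: Clover → Cottontail → Burrowing Owl → Badger.
It has 4 species and 3 links.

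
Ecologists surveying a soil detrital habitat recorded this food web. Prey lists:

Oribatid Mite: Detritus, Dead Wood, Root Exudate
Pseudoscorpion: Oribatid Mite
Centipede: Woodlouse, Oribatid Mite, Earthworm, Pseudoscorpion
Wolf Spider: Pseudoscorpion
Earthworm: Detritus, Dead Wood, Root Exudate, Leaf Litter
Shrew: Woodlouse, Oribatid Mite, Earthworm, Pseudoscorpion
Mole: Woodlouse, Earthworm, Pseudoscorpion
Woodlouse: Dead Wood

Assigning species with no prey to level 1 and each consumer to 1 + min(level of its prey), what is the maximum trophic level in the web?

Basal resources (level 1): Detritus, Dead Wood, Root Exudate, Leaf Litter.
Following each consumer down to its lowest-level prey: Detritus → Oribatid Mite → Pseudoscorpion → Wolf Spider (levels 1 through 4).
All prey of Wolf Spider (Pseudoscorpion 3) are at level 3 or above, so Wolf Spider is at level 1 + 3 = 4.
Every consumer has at least one prey at level 3 or below, so none exceeds level 4.

4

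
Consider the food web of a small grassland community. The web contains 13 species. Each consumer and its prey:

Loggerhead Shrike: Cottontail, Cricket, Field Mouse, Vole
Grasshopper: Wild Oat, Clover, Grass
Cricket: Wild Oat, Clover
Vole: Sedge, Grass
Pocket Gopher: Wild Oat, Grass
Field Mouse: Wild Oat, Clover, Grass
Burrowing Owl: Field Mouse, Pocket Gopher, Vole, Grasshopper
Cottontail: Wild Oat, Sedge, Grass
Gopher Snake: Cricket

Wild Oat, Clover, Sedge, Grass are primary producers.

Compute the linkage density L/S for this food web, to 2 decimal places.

L/S = 1.85

There are L = 24 links among S = 13 species.
L/S = 24/13 = 1.8462 ≈ 1.85.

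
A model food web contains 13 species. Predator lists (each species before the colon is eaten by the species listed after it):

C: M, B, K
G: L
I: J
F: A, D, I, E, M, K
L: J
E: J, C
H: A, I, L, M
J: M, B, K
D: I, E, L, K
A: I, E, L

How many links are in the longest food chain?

One longest chain: H → A → I → J → M.
It has 5 species and 4 links.

4 links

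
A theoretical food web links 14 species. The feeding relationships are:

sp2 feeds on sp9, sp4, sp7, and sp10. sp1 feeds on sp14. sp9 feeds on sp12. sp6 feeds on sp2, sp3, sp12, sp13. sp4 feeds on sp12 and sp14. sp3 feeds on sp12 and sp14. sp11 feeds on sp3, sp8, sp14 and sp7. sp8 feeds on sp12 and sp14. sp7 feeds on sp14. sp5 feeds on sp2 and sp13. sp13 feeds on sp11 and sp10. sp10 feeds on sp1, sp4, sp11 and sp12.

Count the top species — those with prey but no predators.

2

Top species (has prey, but nothing eats it): sp6, sp5.
Count: 2.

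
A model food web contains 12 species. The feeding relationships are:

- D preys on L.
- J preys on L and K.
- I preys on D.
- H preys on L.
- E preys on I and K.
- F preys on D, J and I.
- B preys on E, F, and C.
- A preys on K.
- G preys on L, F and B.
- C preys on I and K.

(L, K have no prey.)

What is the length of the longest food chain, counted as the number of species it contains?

One longest chain: L → D → I → E → B → G.
It has 6 species and 5 links.

6 species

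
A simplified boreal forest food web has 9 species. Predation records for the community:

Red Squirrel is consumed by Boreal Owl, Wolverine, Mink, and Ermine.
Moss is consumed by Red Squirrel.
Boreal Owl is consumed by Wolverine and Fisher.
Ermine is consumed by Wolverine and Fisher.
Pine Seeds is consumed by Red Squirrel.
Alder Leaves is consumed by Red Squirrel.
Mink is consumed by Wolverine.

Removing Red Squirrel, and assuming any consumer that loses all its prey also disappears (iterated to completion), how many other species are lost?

Remove Red Squirrel.
Round 1: Boreal Owl (all prey gone), Ermine (all prey gone), Mink (all prey gone) → extinct.
Round 2: Fisher (all prey gone), Wolverine (all prey gone) → extinct.
No further losses. Total secondary extinctions: 5.

5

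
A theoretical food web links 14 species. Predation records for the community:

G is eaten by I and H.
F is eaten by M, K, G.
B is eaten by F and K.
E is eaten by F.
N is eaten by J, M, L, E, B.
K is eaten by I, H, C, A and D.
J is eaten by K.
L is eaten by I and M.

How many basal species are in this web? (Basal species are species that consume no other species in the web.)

Basal species (no prey listed): N.
Count: 1.

1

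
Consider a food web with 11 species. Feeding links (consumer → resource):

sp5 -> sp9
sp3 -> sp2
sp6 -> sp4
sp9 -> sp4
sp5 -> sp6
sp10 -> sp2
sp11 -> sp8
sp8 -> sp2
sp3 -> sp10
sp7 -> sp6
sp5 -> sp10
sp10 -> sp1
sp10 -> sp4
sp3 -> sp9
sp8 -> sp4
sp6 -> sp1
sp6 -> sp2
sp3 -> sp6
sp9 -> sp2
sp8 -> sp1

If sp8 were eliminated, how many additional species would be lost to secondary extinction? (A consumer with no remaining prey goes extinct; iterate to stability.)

1

Remove sp8.
Round 1: sp11 (all prey gone) → extinct.
No further losses. Total secondary extinctions: 1.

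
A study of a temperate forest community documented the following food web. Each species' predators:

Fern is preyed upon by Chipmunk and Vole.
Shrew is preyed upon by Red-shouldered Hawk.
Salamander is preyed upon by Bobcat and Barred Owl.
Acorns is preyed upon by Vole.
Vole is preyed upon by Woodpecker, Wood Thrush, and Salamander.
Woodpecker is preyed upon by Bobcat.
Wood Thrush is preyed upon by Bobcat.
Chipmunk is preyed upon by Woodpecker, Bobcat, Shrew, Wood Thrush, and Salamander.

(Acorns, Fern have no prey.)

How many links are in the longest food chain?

One longest chain: Fern → Chipmunk → Shrew → Red-shouldered Hawk.
It has 4 species and 3 links.

3 links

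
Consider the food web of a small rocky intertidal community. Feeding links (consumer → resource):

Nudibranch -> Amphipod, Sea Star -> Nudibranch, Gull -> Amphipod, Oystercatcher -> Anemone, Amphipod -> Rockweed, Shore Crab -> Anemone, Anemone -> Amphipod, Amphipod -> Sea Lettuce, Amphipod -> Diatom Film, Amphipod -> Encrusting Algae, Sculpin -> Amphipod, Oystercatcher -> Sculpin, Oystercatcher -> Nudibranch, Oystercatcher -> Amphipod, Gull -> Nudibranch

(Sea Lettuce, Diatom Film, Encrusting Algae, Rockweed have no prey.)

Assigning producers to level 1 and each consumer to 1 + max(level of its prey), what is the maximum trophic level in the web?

4

Producers (level 1): Sea Lettuce, Diatom Film, Encrusting Algae, Rockweed.
Sea Lettuce → Amphipod → Nudibranch → Gull gives Gull level 4.
No species has a prey at level 4, so no species reaches level 5.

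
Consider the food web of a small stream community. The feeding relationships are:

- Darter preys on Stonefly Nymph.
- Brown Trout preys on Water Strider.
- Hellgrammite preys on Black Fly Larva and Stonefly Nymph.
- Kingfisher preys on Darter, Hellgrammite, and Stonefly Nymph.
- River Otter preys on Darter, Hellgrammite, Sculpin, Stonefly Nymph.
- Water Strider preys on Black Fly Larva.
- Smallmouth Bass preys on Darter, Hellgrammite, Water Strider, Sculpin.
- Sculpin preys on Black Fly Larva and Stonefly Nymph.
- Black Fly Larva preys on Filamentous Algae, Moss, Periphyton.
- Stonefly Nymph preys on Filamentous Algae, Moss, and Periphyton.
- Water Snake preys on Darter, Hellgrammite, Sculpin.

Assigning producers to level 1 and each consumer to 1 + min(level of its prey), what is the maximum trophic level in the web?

4

Producers (level 1): Filamentous Algae, Moss, Periphyton.
Following each consumer down to its lowest-level prey: Filamentous Algae → Black Fly Larva → Sculpin → Water Snake (levels 1 through 4).
All prey of Water Snake (Sculpin 3, Hellgrammite 3, Darter 3) are at level 3 or above, so Water Snake is at level 1 + 3 = 4.
Every consumer has at least one prey at level 3 or below, so none exceeds level 4.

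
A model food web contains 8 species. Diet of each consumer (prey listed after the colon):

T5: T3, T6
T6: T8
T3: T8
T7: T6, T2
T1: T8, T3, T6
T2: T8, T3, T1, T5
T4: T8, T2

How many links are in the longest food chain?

One longest chain: T8 → T3 → T1 → T2 → T7.
It has 5 species and 4 links.

4 links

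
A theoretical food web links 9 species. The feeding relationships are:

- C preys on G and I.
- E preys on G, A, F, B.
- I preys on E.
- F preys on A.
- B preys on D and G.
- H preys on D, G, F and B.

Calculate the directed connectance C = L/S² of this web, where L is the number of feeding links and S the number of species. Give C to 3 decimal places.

C = 0.173

The web has S = 9 species and L = 14 feeding links.
C = L / S² = 14 / 81 = 0.1728 ≈ 0.173.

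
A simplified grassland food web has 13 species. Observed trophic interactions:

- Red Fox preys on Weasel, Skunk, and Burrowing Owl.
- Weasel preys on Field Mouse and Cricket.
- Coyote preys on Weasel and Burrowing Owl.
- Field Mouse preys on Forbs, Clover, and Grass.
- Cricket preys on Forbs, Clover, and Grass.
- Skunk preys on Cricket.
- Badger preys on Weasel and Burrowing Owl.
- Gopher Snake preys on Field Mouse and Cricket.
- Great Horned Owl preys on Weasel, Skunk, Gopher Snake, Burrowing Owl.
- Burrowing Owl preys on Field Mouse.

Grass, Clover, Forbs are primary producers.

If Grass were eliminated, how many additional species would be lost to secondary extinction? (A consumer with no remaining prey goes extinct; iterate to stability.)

0

Remove Grass.
Every predator of it retains at least one other prey: Cricket still has Clover, Forbs; Field Mouse still has Clover, Forbs.
No consumer loses all prey, so no secondary extinctions occur.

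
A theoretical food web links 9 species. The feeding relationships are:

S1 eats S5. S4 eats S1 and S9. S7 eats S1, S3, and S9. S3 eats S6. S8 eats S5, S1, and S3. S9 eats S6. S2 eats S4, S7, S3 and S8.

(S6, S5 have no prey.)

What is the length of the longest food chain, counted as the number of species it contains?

4 species

One longest chain: S6 → S3 → S8 → S2.
It has 4 species and 3 links.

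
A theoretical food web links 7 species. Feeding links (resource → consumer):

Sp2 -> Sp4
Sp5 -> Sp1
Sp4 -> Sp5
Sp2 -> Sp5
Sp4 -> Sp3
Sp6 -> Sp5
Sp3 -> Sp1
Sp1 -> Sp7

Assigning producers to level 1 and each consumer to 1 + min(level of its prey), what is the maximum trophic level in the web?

Producers (level 1): Sp6, Sp2.
Following each consumer down to its lowest-level prey: Sp6 → Sp5 → Sp1 → Sp7 (levels 1 through 4).
All prey of Sp7 (Sp1 3) are at level 3 or above, so Sp7 is at level 1 + 3 = 4.
Every consumer has at least one prey at level 3 or below, so none exceeds level 4.

4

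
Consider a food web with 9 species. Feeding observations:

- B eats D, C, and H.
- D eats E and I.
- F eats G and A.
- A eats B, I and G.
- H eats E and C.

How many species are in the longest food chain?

5 species

One longest chain: E → D → B → A → F.
It has 5 species and 4 links.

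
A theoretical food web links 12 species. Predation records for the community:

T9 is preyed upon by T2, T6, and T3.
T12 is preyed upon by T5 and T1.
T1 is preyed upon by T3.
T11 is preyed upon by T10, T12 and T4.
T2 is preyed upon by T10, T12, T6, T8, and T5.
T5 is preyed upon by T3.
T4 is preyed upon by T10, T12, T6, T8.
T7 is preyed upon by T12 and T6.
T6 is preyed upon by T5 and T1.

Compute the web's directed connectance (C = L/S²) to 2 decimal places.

C = 0.16

The web has S = 12 species and L = 23 feeding links.
C = L / S² = 23 / 144 = 0.1597 ≈ 0.16.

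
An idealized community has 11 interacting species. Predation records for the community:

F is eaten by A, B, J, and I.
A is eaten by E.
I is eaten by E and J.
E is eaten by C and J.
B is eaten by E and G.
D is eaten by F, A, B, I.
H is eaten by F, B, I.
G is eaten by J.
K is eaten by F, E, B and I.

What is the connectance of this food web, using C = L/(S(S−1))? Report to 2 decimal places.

The web has S = 11 species and L = 23 feeding links.
C = L / (S(S−1)) = 23 / 110 = 0.2091 ≈ 0.21.

C = 0.21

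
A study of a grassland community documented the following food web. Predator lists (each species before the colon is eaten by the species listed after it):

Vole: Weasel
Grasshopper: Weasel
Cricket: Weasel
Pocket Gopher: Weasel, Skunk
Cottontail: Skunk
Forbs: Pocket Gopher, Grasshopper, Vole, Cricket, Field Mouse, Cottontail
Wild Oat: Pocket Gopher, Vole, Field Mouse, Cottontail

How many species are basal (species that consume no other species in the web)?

2

Basal species (no prey listed): Forbs, Wild Oat.
Count: 2.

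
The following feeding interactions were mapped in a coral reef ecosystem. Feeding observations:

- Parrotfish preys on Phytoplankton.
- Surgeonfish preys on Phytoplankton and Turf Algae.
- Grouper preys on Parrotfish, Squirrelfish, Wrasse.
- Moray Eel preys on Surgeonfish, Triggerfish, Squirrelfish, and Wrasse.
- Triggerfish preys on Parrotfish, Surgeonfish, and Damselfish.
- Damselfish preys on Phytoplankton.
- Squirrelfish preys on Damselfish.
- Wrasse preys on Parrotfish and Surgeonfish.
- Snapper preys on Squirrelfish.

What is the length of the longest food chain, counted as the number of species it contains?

One longest chain: Phytoplankton → Damselfish → Squirrelfish → Snapper.
It has 4 species and 3 links.

4 species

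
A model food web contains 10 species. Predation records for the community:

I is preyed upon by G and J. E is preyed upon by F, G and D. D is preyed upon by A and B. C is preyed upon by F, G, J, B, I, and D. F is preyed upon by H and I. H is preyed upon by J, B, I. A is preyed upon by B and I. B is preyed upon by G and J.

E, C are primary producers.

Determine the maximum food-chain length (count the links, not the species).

One longest chain: E → F → H → B → G.
It has 5 species and 4 links.

4 links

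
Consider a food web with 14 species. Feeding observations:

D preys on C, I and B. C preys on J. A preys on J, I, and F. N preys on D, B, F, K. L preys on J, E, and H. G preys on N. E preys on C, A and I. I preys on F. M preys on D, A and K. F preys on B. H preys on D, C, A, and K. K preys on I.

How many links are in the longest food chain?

5 links

One longest chain: B → F → I → K → H → L.
It has 6 species and 5 links.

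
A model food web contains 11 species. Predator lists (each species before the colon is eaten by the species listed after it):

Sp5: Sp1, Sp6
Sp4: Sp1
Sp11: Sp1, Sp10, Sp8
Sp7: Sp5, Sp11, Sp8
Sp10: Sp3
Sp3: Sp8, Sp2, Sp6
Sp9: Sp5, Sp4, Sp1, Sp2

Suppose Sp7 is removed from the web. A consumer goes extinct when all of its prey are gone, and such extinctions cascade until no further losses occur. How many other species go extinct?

Remove Sp7.
Round 1: Sp11 (all prey gone) → extinct.
Round 2: Sp10 (all prey gone) → extinct.
Round 3: Sp3 (all prey gone) → extinct.
Round 4: Sp8 (all prey gone) → extinct.
No further losses. Total secondary extinctions: 4.

4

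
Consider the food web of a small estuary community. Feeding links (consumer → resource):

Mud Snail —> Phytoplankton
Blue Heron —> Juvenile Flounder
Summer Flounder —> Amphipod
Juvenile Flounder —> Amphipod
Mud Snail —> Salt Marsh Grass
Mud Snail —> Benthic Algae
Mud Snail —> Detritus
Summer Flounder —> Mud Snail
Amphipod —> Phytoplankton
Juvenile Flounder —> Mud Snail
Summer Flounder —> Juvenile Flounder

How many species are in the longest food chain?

One longest chain: Phytoplankton → Amphipod → Juvenile Flounder → Summer Flounder.
It has 4 species and 3 links.

4 species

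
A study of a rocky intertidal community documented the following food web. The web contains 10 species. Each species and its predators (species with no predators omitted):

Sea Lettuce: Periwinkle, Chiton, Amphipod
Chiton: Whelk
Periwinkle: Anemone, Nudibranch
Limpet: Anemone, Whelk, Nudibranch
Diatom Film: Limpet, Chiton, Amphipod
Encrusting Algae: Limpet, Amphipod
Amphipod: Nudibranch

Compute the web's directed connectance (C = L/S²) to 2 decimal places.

C = 0.15

The web has S = 10 species and L = 15 feeding links.
C = L / S² = 15 / 100 = 0.1500 ≈ 0.15.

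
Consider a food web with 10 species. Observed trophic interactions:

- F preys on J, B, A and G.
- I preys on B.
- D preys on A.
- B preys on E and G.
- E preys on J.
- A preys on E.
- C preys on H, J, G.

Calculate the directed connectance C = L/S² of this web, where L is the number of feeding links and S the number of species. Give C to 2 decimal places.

The web has S = 10 species and L = 13 feeding links.
C = L / S² = 13 / 100 = 0.1300 ≈ 0.13.

C = 0.13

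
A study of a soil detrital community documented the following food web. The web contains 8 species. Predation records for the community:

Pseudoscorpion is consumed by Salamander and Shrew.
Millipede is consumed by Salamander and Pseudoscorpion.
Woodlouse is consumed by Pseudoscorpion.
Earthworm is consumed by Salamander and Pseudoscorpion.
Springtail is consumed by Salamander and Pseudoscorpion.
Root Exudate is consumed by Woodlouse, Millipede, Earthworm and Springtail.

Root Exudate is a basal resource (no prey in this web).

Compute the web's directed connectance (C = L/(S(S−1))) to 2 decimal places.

C = 0.23

The web has S = 8 species and L = 13 feeding links.
C = L / (S(S−1)) = 13 / 56 = 0.2321 ≈ 0.23.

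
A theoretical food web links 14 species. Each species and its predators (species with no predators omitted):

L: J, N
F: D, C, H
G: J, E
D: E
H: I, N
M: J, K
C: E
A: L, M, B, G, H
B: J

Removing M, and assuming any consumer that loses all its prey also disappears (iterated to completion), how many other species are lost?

Remove M.
Round 1: K (all prey gone) → extinct.
No further losses. Total secondary extinctions: 1.

1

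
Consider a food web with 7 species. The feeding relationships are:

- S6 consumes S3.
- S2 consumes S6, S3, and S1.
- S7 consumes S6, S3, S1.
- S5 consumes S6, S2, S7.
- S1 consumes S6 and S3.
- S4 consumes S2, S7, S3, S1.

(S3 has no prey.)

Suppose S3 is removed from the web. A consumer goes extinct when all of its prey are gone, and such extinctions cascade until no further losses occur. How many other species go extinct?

6

Remove S3.
Round 1: S6 (all prey gone) → extinct.
Round 2: S1 (all prey gone) → extinct.
Round 3: S2 (all prey gone), S7 (all prey gone) → extinct.
Round 4: S5 (all prey gone), S4 (all prey gone) → extinct.
No further losses. Total secondary extinctions: 6.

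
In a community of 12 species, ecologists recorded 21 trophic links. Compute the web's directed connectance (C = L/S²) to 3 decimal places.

The web has S = 12 species and L = 21 feeding links.
C = L / S² = 21 / 144 = 0.1458 ≈ 0.146.

C = 0.146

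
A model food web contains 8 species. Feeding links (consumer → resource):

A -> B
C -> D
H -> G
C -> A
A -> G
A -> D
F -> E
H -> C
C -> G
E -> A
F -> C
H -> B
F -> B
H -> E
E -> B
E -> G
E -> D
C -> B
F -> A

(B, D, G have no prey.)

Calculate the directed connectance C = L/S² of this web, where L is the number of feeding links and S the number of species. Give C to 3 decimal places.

The web has S = 8 species and L = 19 feeding links.
C = L / S² = 19 / 64 = 0.2969 ≈ 0.297.

C = 0.297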